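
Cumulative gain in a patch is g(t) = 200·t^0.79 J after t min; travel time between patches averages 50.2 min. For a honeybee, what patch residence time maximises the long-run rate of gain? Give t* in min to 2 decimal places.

188.85 min

Optimal t* satisfies g'(t*) = g(t*)/(T + t*).
g'(t) = 0.79·200·t^-0.21. Setting 0.79·200·t^-0.21 = 200·t^0.79/(50.2+t) gives 0.79(50.2+t) = t, so 0.21·t = 0.79×50.2.
t* = 0.79×50.2/0.21 = 188.8 min.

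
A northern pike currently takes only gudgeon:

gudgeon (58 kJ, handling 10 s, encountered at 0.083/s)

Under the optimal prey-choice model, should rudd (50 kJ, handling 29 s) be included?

No

On gudgeon alone, R = ΣλE/(1+Σλh) = 4.814/1.83 = 2.631 kJ/s.
rudd: E/h = 50/29 = 1.724 kJ/s.
1.724 < 2.631, so adding rudd would lower the average — exclude it.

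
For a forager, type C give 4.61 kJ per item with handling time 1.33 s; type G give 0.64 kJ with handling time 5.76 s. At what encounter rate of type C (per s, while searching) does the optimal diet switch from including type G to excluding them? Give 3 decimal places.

0.025 per s

The zero-one rule: include type G iff E₂/h₂ > λE₁/(1+λh₁). Equality gives the switch point.
λE₁h₂ = E₂ + λE₂h₁ ⇒ λ = E₂/(E₁h₂ − E₂h₁) = 0.64/(26.55 − 0.8512) = 0.0249 per s.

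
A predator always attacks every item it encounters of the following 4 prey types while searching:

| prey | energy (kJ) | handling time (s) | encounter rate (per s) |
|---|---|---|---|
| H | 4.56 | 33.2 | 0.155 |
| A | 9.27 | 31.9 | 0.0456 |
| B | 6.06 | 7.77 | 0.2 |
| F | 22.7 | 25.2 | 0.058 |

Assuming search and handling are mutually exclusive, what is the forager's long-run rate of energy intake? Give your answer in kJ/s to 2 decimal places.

0.34 kJ/s

Energy encountered per unit search time: 0.155×4.56 + 0.0456×9.27 + 0.2×6.06 + 0.058×22.7 = 3.658 kJ/s.
Handling time per unit search time: 0.155×33.2 + 0.0456×31.9 + 0.2×7.77 + 0.058×25.2 = 9.616.
Rate = 3.658/(1 + 9.616) = 0.3446 kJ/s.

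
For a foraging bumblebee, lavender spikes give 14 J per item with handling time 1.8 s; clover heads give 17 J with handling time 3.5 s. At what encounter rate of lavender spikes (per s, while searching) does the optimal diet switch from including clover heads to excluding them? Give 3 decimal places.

0.924 per s

The zero-one rule: include clover heads iff E₂/h₂ > λE₁/(1+λh₁). Equality gives the switch point.
λE₁h₂ = E₂ + λE₂h₁ ⇒ λ = E₂/(E₁h₂ − E₂h₁) = 17/(49 − 30.6) = 0.9239 per s.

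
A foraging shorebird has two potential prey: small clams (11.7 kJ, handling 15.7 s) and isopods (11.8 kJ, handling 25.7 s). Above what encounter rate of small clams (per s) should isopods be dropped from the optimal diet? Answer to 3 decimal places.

0.102 per s

At the threshold, the rate on small clams alone equals the profitability of isopods: λ·11.7/(1 + λ·15.7) = 11.8/25.7 = 0.4591.
Rearranging, λ(11.7 − 0.4591×15.7) = 0.4591, so λ = 0.4591/4.491 = 0.1022 per s.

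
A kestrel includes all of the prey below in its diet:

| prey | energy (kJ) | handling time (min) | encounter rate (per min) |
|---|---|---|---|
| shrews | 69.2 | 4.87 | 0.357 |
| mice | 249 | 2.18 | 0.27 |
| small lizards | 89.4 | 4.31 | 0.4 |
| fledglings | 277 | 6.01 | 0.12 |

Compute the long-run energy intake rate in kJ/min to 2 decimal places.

27.88 kJ/min

R = Σλ_iE_i / (1 + Σλ_ih_i)
Numerator: 0.357×69.2 + 0.27×249 + 0.4×89.4 + 0.12×277 = 160.9
Denominator: 1 + 0.357×4.87 + 0.27×2.18 + 0.4×4.31 + 0.12×6.01 = 5.772
R = 160.9/5.772 = 27.88 kJ/min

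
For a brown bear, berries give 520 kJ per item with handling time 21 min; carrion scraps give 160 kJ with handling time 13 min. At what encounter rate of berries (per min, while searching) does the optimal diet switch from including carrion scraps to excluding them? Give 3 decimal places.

The zero-one rule: include carrion scraps iff E₂/h₂ > λE₁/(1+λh₁). Equality gives the switch point.
λE₁h₂ = E₂ + λE₂h₁ ⇒ λ = E₂/(E₁h₂ − E₂h₁) = 160/(6760 − 3360) = 0.04706 per min.

0.047 per min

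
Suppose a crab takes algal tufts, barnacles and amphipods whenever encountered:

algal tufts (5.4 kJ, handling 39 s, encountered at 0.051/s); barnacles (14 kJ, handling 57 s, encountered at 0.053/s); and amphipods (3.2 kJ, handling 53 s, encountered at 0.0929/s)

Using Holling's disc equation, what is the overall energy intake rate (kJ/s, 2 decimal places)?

0.12 kJ/s

Energy encountered per unit search time: 0.051×5.4 + 0.053×14 + 0.0929×3.2 = 1.315 kJ/s.
Handling time per unit search time: 0.051×39 + 0.053×57 + 0.0929×53 = 9.934.
Rate = 1.315/(1 + 9.934) = 0.1202 kJ/s.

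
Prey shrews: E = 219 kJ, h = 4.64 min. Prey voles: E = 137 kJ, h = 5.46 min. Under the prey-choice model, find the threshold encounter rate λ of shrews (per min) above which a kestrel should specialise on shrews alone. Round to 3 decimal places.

The zero-one rule: include voles iff E₂/h₂ > λE₁/(1+λh₁). Equality gives the switch point.
λE₁h₂ = E₂ + λE₂h₁ ⇒ λ = E₂/(E₁h₂ − E₂h₁) = 137/(1196 − 635.7) = 0.2446 per min.

0.245 per min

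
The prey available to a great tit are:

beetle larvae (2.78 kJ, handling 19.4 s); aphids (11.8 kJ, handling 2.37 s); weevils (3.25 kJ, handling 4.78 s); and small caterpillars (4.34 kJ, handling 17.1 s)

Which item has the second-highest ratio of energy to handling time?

weevils

Profitability E/h (kJ/s): beetle larvae = 2.78/19.4 = 0.143, aphids = 11.8/2.37 = 4.98, weevils = 3.25/4.78 = 0.68, small caterpillars = 4.34/17.1 = 0.254.
Ranked: aphids > weevils > small caterpillars > beetle larvae.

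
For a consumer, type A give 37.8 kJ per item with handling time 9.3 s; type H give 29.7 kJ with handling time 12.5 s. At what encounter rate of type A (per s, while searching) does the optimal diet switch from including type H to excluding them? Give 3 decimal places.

At the threshold, the rate on type A alone equals the profitability of type H: λ·37.8/(1 + λ·9.3) = 29.7/12.5 = 2.376.
Rearranging, λ(37.8 − 2.376×9.3) = 2.376, so λ = 2.376/15.7 = 0.1513 per s.

0.151 per s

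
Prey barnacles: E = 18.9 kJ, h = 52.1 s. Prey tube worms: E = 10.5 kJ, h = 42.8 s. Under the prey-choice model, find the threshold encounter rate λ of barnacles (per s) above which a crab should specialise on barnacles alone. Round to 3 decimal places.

0.040 per s

Drop tube worms once their profitability E₂/h₂ falls below the rate achievable on barnacles alone: E₂/h₂ = λE₁/(1 + λh₁).
Solve for λ: λE₁h₂ = E₂(1 + λh₁) → λ(E₁h₂ − E₂h₁) = E₂ → λ = E₂/(E₁h₂ − E₂h₁).
λ = 10.5/(18.9×42.8 − 10.5×52.1) = 10.5/261.9 = 0.0401 per s.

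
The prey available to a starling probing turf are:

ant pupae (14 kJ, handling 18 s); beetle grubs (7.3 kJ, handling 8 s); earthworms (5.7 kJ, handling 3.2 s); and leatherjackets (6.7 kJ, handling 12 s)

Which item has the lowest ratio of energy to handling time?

leatherjackets

In descending order of E/h:
earthworms: 5.7/3.2 = 1.78 kJ/s
beetle grubs: 7.3/8 = 0.912 kJ/s
ant pupae: 14/18 = 0.778 kJ/s
leatherjackets: 6.7/12 = 0.558 kJ/s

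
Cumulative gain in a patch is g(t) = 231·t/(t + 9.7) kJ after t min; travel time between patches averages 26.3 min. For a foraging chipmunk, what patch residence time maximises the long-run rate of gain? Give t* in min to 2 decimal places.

15.97 min

By the marginal value theorem, leave when the instantaneous gain rate g'(t) equals the habitat-wide average g(t)/(T + t).
g'(t) = 231·9.7/(t + 9.7)². Setting 231·9.7/(t+9.7)² = 231t/[(t+9.7)(26.3+t)] gives 9.7(26.3+t) = t(t+9.7), so t² = 9.7×26.3 = 255.1.
t* = √255.1 = 15.97 min.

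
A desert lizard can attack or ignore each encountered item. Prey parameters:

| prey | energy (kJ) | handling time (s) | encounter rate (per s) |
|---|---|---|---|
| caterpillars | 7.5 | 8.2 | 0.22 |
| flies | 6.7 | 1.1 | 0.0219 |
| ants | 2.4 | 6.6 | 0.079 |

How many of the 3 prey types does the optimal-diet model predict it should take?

2

Profitabilities (E/h, kJ/s): flies 6.09, caterpillars 0.915, ants 0.364. Add prey in this order while the next type's profitability exceeds the intake rate on those already taken.
Rate on top 1: 0.1433. caterpillars: 0.915 > 0.1433 → include.
Rate on top 2: 0.6353. ants: 0.364 < 0.6353 → exclude; stop.
Optimal diet: flies, caterpillars — 2 of 3 types.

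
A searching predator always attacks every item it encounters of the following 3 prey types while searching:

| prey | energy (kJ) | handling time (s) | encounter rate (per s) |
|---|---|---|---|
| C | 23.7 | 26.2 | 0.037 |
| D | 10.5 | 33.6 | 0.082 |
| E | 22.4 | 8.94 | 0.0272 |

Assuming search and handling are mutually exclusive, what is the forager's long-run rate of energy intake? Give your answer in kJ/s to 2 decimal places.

R = (0.037×23.7 + 0.082×10.5 + 0.0272×22.4) / (1 + 0.037×26.2 + 0.082×33.6 + 0.0272×8.94) = 2.347/4.968 = 0.4725 kJ/s.

0.47 kJ/s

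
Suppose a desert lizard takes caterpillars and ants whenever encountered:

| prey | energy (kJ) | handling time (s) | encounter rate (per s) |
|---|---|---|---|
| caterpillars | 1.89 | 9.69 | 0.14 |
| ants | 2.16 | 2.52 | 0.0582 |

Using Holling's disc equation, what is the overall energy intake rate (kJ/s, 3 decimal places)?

R = Σλ_iE_i / (1 + Σλ_ih_i)
Numerator: 0.14×1.89 + 0.0582×2.16 = 0.3903
Denominator: 1 + 0.14×9.69 + 0.0582×2.52 = 2.503
R = 0.3903/2.503 = 0.1559 kJ/s

0.156 kJ/s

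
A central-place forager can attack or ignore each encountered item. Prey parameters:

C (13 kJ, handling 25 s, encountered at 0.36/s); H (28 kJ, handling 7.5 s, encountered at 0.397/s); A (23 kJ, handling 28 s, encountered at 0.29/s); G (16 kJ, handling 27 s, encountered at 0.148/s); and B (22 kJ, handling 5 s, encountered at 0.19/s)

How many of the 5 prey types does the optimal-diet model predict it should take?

2

E/h in descending order: B 4.4, H 3.73, A 0.821, G 0.593, C 0.52 kJ/s. The optimal diet is the largest prefix of this list for which every included type satisfies E_i/h_i > R on the types above it.
Rate on top 1: 2.144. H: 3.73 > 2.144 → include.
Rate on top 2: 3.104. A: 0.821 < 3.104 → exclude; stop.
Optimal diet: B, H — 2 of 5 types.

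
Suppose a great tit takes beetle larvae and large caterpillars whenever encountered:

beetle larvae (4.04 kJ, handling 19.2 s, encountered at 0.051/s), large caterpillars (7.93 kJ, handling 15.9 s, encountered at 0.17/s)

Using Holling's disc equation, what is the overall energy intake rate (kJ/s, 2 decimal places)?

R = Σλ_iE_i / (1 + Σλ_ih_i)
Numerator: 0.051×4.04 + 0.17×7.93 = 1.554
Denominator: 1 + 0.051×19.2 + 0.17×15.9 = 4.682
R = 1.554/4.682 = 0.3319 kJ/s

0.33 kJ/s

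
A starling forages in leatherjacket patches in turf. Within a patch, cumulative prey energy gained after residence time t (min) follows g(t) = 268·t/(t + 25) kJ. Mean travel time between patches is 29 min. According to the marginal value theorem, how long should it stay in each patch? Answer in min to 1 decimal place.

Optimal t* satisfies g'(t*) = g(t*)/(T + t*).
g'(t) = 268·25/(t + 25)². Setting 268·25/(t+25)² = 268t/[(t+25)(29+t)] gives 25(29+t) = t(t+25), so t² = 25×29 = 725.
t* = √725 = 26.93 min.

26.9 min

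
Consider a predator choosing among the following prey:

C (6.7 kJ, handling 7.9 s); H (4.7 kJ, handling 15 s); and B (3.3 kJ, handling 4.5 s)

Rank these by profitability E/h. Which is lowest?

In descending order of E/h:
C: 6.7/7.9 = 0.848 kJ/s
B: 3.3/4.5 = 0.733 kJ/s
H: 4.7/15 = 0.313 kJ/s

H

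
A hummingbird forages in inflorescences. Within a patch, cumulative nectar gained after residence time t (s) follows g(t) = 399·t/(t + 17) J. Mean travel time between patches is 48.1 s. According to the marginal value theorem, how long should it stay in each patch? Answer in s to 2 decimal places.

By the marginal value theorem, leave when the instantaneous gain rate g'(t) equals the habitat-wide average g(t)/(T + t).
g'(t) = 399·17/(t + 17)². Setting 399·17/(t+17)² = 399t/[(t+17)(48.1+t)] gives 17(48.1+t) = t(t+17), so t² = 17×48.1 = 817.7.
t* = √817.7 = 28.6 s.

28.60 s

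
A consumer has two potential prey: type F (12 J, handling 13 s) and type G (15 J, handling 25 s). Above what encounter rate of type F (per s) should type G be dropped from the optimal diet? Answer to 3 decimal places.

0.143 per s

At the threshold, the rate on type F alone equals the profitability of type G: λ·12/(1 + λ·13) = 15/25 = 0.6.
Rearranging, λ(12 − 0.6×13) = 0.6, so λ = 0.6/4.2 = 0.1429 per s.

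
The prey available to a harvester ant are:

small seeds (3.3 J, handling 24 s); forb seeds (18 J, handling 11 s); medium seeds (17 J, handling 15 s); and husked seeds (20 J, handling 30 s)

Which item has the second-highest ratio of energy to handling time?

Profitability E/h (J/s): small seeds = 3.3/24 = 0.137, forb seeds = 18/11 = 1.64, medium seeds = 17/15 = 1.13, husked seeds = 20/30 = 0.667.
Ranked: forb seeds > medium seeds > husked seeds > small seeds.

medium seeds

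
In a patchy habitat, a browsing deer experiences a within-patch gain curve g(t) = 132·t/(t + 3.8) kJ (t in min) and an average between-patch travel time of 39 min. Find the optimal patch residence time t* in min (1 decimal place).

12.2 min

Maximise g(t)/(T+t): set derivative to zero → g'(t)(T+t) = g(t).
g'(t) = 132·3.8/(t + 3.8)². Setting 132·3.8/(t+3.8)² = 132t/[(t+3.8)(39+t)] gives 3.8(39+t) = t(t+3.8), so t² = 3.8×39 = 148.2.
t* = √148.2 = 12.17 min.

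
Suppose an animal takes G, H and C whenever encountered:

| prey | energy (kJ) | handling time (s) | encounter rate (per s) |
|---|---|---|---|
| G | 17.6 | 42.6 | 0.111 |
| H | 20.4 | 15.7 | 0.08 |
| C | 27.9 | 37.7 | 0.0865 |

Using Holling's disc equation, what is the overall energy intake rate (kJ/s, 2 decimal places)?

0.59 kJ/s

R = (0.111×17.6 + 0.08×20.4 + 0.0865×27.9) / (1 + 0.111×42.6 + 0.08×15.7 + 0.0865×37.7) = 5.999/10.25 = 0.5855 kJ/s.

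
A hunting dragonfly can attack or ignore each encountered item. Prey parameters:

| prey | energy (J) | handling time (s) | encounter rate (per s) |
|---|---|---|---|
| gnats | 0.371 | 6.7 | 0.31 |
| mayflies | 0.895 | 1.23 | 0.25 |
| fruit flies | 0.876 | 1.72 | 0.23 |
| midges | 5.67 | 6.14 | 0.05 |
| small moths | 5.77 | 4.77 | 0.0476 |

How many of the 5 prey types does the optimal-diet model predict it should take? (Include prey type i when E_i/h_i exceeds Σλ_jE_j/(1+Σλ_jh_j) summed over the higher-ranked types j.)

E/h in descending order: small moths 1.21, midges 0.923, mayflies 0.728, fruit flies 0.509, gnats 0.0554 J/s. The optimal diet is the largest prefix of this list for which every included type satisfies E_i/h_i > R on the types above it.
Rate on top 1: 0.2238. midges: 0.923 > 0.2238 → include.
Rate on top 2: 0.3638. mayflies: 0.728 > 0.3638 → include.
Rate on top 3: 0.4246. fruit flies: 0.509 > 0.4246 → include.
Rate on top 4: 0.4396. gnats: 0.0554 < 0.4396 → exclude; stop.
Optimal diet: small moths, midges, mayflies, fruit flies — 4 of 5 types.

4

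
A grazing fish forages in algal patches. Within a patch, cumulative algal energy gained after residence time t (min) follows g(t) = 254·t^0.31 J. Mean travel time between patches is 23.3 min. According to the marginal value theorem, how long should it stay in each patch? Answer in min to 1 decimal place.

Maximise g(t)/(T+t): set derivative to zero → g'(t)(T+t) = g(t).
g'(t) = 0.31·254·t^-0.69. Setting 0.31·254·t^-0.69 = 254·t^0.31/(23.3+t) gives 0.31(23.3+t) = t, so 0.69·t = 0.31×23.3.
t* = 0.31×23.3/0.69 = 10.47 min.

10.5 min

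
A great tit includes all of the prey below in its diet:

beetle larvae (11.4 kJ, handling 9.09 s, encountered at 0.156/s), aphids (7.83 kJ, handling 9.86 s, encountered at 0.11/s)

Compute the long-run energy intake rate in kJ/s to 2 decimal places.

Energy encountered per unit search time: 0.156×11.4 + 0.11×7.83 = 2.64 kJ/s.
Handling time per unit search time: 0.156×9.09 + 0.11×9.86 = 2.503.
Rate = 2.64/(1 + 2.503) = 0.7536 kJ/s.

0.75 kJ/s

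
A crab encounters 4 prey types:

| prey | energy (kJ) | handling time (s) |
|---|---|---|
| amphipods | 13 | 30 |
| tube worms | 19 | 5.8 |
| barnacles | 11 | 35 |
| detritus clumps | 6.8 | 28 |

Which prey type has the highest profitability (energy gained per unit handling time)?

Profitability E/h (kJ/s): amphipods = 13/30 = 0.433, tube worms = 19/5.8 = 3.28, barnacles = 11/35 = 0.314, detritus clumps = 6.8/28 = 0.243.
Ranked: tube worms > amphipods > barnacles > detritus clumps.

tube worms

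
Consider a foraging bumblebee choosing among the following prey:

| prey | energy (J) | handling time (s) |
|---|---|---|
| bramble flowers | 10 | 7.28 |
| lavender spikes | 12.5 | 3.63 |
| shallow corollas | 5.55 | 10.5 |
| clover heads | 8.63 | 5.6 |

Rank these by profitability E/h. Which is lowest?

shallow corollas

In descending order of E/h:
lavender spikes: 12.5/3.63 = 3.44 J/s
clover heads: 8.63/5.6 = 1.54 J/s
bramble flowers: 10/7.28 = 1.37 J/s
shallow corollas: 5.55/10.5 = 0.529 J/s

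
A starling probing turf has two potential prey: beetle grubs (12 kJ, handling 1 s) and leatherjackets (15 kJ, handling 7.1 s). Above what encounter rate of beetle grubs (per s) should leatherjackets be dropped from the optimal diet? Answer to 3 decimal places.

The zero-one rule: include leatherjackets iff E₂/h₂ > λE₁/(1+λh₁). Equality gives the switch point.
λE₁h₂ = E₂ + λE₂h₁ ⇒ λ = E₂/(E₁h₂ − E₂h₁) = 15/(85.2 − 15) = 0.2137 per s.

0.214 per s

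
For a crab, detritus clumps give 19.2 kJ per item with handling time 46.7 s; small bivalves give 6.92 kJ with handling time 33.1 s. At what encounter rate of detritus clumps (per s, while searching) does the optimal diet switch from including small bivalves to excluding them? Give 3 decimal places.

At the threshold, the rate on detritus clumps alone equals the profitability of small bivalves: λ·19.2/(1 + λ·46.7) = 6.92/33.1 = 0.2091.
Rearranging, λ(19.2 − 0.2091×46.7) = 0.2091, so λ = 0.2091/9.437 = 0.02215 per s.

0.022 per s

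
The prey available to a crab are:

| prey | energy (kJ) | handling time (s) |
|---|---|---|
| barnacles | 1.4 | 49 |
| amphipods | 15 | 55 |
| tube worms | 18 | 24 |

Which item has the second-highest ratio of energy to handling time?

Profitability E/h (kJ/s): barnacles = 1.4/49 = 0.0286, amphipods = 15/55 = 0.273, tube worms = 18/24 = 0.75.
Ranked: tube worms > amphipods > barnacles.

amphipods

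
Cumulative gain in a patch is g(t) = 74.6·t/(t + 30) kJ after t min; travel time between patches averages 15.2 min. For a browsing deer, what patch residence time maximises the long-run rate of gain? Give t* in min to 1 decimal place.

Maximise g(t)/(T+t): set derivative to zero → g'(t)(T+t) = g(t).
g'(t) = 74.6·30/(t + 30)². Setting 74.6·30/(t+30)² = 74.6t/[(t+30)(15.2+t)] gives 30(15.2+t) = t(t+30), so t² = 30×15.2 = 456.
t* = √456 = 21.35 min.

21.4 min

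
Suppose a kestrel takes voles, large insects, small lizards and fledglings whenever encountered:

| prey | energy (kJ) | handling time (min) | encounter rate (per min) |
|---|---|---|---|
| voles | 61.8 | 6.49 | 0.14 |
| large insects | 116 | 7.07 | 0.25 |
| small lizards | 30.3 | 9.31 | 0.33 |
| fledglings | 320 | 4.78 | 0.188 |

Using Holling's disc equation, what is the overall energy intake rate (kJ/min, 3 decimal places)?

14.098 kJ/min

R = (0.14×61.8 + 0.25×116 + 0.33×30.3 + 0.188×320) / (1 + 0.14×6.49 + 0.25×7.07 + 0.33×9.31 + 0.188×4.78) = 107.8/7.647 = 14.1 kJ/min.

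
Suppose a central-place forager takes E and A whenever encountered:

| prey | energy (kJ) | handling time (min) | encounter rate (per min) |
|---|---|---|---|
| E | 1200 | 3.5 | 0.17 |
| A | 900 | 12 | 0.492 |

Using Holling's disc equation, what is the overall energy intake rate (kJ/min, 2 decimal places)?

86.25 kJ/min

Energy encountered per unit search time: 0.17×1200 + 0.492×900 = 646.8 kJ/min.
Handling time per unit search time: 0.17×3.5 + 0.492×12 = 6.499.
Rate = 646.8/(1 + 6.499) = 86.25 kJ/min.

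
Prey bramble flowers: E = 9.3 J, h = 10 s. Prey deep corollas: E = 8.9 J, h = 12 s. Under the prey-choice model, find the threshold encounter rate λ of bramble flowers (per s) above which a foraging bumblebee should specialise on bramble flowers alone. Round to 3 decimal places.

At the threshold, the rate on bramble flowers alone equals the profitability of deep corollas: λ·9.3/(1 + λ·10) = 8.9/12 = 0.7417.
Rearranging, λ(9.3 − 0.7417×10) = 0.7417, so λ = 0.7417/1.883 = 0.3938 per s.

0.394 per s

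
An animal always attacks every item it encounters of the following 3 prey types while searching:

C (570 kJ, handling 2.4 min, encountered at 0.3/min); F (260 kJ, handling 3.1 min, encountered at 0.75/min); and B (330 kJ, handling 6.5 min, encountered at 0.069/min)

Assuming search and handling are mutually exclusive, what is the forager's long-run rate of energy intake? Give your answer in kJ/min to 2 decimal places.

86.52 kJ/min

R = Σλ_iE_i / (1 + Σλ_ih_i)
Numerator: 0.3×570 + 0.75×260 + 0.069×330 = 388.8
Denominator: 1 + 0.3×2.4 + 0.75×3.1 + 0.069×6.5 = 4.494
R = 388.8/4.494 = 86.52 kJ/min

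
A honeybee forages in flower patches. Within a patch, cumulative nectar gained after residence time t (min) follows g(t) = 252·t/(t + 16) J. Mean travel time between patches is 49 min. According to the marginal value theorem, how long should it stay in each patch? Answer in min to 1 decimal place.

28.0 min

By the marginal value theorem, leave when the instantaneous gain rate g'(t) equals the habitat-wide average g(t)/(T + t).
g'(t) = 252·16/(t + 16)². Setting 252·16/(t+16)² = 252t/[(t+16)(49+t)] gives 16(49+t) = t(t+16), so t² = 16×49 = 784.
t* = √784 = 28 min.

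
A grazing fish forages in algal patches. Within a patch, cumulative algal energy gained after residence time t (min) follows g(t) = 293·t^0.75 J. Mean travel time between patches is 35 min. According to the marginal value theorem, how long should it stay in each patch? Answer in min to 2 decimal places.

Maximise g(t)/(T+t): set derivative to zero → g'(t)(T+t) = g(t).
g'(t) = 0.75·293·t^-0.25. Setting 0.75·293·t^-0.25 = 293·t^0.75/(35+t) gives 0.75(35+t) = t, so 0.25·t = 0.75×35.
t* = 0.75×35/0.25 = 105 min.

105.00 min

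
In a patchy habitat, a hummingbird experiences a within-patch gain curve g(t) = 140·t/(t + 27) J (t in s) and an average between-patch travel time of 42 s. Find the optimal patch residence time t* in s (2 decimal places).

33.67 s

Maximise g(t)/(T+t): set derivative to zero → g'(t)(T+t) = g(t).
g'(t) = 140·27/(t + 27)². Setting 140·27/(t+27)² = 140t/[(t+27)(42+t)] gives 27(42+t) = t(t+27), so t² = 27×42 = 1134.
t* = √1134 = 33.67 s.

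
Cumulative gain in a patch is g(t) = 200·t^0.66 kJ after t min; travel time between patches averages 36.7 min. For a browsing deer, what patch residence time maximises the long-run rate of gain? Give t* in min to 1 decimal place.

By the marginal value theorem, leave when the instantaneous gain rate g'(t) equals the habitat-wide average g(t)/(T + t).
g'(t) = 0.66·200·t^-0.34. Setting 0.66·200·t^-0.34 = 200·t^0.66/(36.7+t) gives 0.66(36.7+t) = t, so 0.34·t = 0.66×36.7.
t* = 0.66×36.7/0.34 = 71.24 min.

71.2 min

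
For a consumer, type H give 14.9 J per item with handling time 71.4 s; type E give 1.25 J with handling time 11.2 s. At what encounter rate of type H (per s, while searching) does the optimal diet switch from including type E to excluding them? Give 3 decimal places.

Drop type E once their profitability E₂/h₂ falls below the rate achievable on type H alone: E₂/h₂ = λE₁/(1 + λh₁).
Solve for λ: λE₁h₂ = E₂(1 + λh₁) → λ(E₁h₂ − E₂h₁) = E₂ → λ = E₂/(E₁h₂ − E₂h₁).
λ = 1.25/(14.9×11.2 − 1.25×71.4) = 1.25/77.63 = 0.0161 per s.

0.016 per s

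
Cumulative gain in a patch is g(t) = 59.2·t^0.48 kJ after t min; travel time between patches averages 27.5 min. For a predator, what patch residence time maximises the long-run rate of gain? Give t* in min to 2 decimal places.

25.38 min

By the marginal value theorem, leave when the instantaneous gain rate g'(t) equals the habitat-wide average g(t)/(T + t).
g'(t) = 0.48·59.2·t^-0.52. Setting 0.48·59.2·t^-0.52 = 59.2·t^0.48/(27.5+t) gives 0.48(27.5+t) = t, so 0.52·t = 0.48×27.5.
t* = 0.48×27.5/0.52 = 25.38 min.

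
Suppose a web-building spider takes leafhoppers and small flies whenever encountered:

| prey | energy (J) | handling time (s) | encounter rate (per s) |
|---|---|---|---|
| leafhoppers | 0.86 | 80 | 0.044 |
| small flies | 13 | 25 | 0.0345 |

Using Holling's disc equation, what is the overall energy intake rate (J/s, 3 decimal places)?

0.090 J/s

Energy encountered per unit search time: 0.044×0.86 + 0.0345×13 = 0.4863 J/s.
Handling time per unit search time: 0.044×80 + 0.0345×25 = 4.382.
Rate = 0.4863/(1 + 4.382) = 0.09036 J/s.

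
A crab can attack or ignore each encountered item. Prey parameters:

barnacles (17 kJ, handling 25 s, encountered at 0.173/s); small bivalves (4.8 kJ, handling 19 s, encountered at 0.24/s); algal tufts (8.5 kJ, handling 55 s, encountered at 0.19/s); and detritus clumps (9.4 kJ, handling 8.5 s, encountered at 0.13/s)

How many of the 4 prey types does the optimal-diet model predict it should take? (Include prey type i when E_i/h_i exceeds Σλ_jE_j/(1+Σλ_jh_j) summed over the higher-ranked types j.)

2

E/h in descending order: detritus clumps 1.11, barnacles 0.68, small bivalves 0.253, algal tufts 0.155 kJ/s. The optimal diet is the largest prefix of this list for which every included type satisfies E_i/h_i > R on the types above it.
Rate on top 1: 0.5805. barnacles: 0.68 > 0.5805 → include.
Rate on top 2: 0.6474. small bivalves: 0.253 < 0.6474 → exclude; stop.
Optimal diet: detritus clumps, barnacles — 2 of 4 types.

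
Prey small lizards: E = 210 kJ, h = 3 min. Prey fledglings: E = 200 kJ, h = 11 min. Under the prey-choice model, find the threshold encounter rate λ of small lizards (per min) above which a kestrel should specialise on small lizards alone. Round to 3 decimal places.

Drop fledglings once their profitability E₂/h₂ falls below the rate achievable on small lizards alone: E₂/h₂ = λE₁/(1 + λh₁).
Solve for λ: λE₁h₂ = E₂(1 + λh₁) → λ(E₁h₂ − E₂h₁) = E₂ → λ = E₂/(E₁h₂ − E₂h₁).
λ = 200/(210×11 − 200×3) = 200/1710 = 0.117 per min.

0.117 per min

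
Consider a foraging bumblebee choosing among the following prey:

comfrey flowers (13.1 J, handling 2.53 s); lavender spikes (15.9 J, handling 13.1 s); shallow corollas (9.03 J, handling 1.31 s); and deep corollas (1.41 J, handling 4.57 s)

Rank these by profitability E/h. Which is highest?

shallow corollas

In descending order of E/h:
shallow corollas: 9.03/1.31 = 6.89 J/s
comfrey flowers: 13.1/2.53 = 5.18 J/s
lavender spikes: 15.9/13.1 = 1.21 J/s
deep corollas: 1.41/4.57 = 0.309 J/s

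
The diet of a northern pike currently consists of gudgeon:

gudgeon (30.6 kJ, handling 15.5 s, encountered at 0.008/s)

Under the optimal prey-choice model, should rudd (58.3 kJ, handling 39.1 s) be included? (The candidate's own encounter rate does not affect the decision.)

Yes

On gudgeon alone, R = ΣλE/(1+Σλh) = 0.2448/1.124 = 0.2178 kJ/s.
rudd: E/h = 58.3/39.1 = 1.491 kJ/s.
Since 1.491 > R, including rudd increases the long-run rate.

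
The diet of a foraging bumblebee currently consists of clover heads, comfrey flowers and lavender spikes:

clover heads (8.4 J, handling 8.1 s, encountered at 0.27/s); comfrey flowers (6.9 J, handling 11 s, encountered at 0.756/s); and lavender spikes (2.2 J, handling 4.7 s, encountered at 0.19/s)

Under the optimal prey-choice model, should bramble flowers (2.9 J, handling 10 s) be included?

Intake rate on the current diet: R = (0.27×8.4 + 0.756×6.9 + 0.19×2.2) / (1 + 0.27×8.1 + 0.756×11 + 0.19×4.7) = 7.902/12.4 = 0.6375 J/s.
bramble flowers: E/h = 2.9/10 = 0.29 J/s.
0.29 < 0.6375, so adding bramble flowers would lower the average — exclude it.

No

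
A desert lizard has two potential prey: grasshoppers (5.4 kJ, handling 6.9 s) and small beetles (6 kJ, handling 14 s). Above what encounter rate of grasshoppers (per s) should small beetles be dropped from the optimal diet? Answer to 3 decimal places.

At the threshold, the rate on grasshoppers alone equals the profitability of small beetles: λ·5.4/(1 + λ·6.9) = 6/14 = 0.4286.
Rearranging, λ(5.4 − 0.4286×6.9) = 0.4286, so λ = 0.4286/2.443 = 0.1754 per s.

0.175 per s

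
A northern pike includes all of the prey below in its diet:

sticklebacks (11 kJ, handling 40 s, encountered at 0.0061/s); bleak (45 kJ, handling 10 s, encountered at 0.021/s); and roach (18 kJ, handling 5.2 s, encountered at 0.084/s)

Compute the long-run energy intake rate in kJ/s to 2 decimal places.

1.33 kJ/s

R = Σλ_iE_i / (1 + Σλ_ih_i)
Numerator: 0.0061×11 + 0.021×45 + 0.084×18 = 2.524
Denominator: 1 + 0.0061×40 + 0.021×10 + 0.084×5.2 = 1.891
R = 2.524/1.891 = 1.335 kJ/s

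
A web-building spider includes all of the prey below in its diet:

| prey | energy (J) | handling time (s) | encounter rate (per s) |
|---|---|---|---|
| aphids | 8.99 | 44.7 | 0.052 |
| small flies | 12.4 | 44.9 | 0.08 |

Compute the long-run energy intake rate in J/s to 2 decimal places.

0.21 J/s

R = (0.052×8.99 + 0.08×12.4) / (1 + 0.052×44.7 + 0.08×44.9) = 1.459/6.916 = 0.211 J/s.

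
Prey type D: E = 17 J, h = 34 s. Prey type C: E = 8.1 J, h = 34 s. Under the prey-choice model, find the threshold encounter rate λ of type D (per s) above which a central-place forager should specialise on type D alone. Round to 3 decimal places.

Drop type C once their profitability E₂/h₂ falls below the rate achievable on type D alone: E₂/h₂ = λE₁/(1 + λh₁).
Solve for λ: λE₁h₂ = E₂(1 + λh₁) → λ(E₁h₂ − E₂h₁) = E₂ → λ = E₂/(E₁h₂ − E₂h₁).
λ = 8.1/(17×34 − 8.1×34) = 8.1/302.6 = 0.02677 per s.

0.027 per s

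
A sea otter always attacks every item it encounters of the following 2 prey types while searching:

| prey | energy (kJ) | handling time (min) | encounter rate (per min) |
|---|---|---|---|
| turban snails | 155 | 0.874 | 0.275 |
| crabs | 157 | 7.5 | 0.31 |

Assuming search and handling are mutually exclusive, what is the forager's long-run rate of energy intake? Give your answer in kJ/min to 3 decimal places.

25.606 kJ/min

R = (0.275×155 + 0.31×157) / (1 + 0.275×0.874 + 0.31×7.5) = 91.3/3.565 = 25.61 kJ/min.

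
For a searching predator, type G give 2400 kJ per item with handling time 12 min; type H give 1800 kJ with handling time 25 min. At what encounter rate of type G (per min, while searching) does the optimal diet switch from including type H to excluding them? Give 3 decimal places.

0.047 per min

Drop type H once their profitability E₂/h₂ falls below the rate achievable on type G alone: E₂/h₂ = λE₁/(1 + λh₁).
Solve for λ: λE₁h₂ = E₂(1 + λh₁) → λ(E₁h₂ − E₂h₁) = E₂ → λ = E₂/(E₁h₂ − E₂h₁).
λ = 1800/(2400×25 − 1800×12) = 1800/3.84e+04 = 0.04688 per min.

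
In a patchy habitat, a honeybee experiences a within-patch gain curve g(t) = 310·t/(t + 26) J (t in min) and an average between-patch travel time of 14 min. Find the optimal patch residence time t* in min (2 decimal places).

19.08 min

By the marginal value theorem, leave when the instantaneous gain rate g'(t) equals the habitat-wide average g(t)/(T + t).
g'(t) = 310·26/(t + 26)². Setting 310·26/(t+26)² = 310t/[(t+26)(14+t)] gives 26(14+t) = t(t+26), so t² = 26×14 = 364.
t* = √364 = 19.08 min.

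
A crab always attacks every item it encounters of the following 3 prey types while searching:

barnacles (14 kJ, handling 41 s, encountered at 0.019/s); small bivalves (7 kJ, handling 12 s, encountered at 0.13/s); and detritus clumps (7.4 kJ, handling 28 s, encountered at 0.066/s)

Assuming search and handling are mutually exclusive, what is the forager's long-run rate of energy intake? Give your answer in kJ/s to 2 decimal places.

Energy encountered per unit search time: 0.019×14 + 0.13×7 + 0.066×7.4 = 1.664 kJ/s.
Handling time per unit search time: 0.019×41 + 0.13×12 + 0.066×28 = 4.187.
Rate = 1.664/(1 + 4.187) = 0.3209 kJ/s.

0.32 kJ/s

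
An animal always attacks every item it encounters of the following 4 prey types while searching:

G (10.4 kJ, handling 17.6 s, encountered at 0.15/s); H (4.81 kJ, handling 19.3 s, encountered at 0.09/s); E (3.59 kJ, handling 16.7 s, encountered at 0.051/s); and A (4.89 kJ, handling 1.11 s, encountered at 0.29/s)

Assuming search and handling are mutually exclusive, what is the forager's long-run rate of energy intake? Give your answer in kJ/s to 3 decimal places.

R = (0.15×10.4 + 0.09×4.81 + 0.051×3.59 + 0.29×4.89) / (1 + 0.15×17.6 + 0.09×19.3 + 0.051×16.7 + 0.29×1.11) = 3.594/6.551 = 0.5487 kJ/s.

0.549 kJ/s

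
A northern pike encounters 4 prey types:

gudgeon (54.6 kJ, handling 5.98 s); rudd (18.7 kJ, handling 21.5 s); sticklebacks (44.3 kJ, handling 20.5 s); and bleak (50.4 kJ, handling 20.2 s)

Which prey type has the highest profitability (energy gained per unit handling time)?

Profitability E/h (kJ/s): gudgeon = 54.6/5.98 = 9.13, rudd = 18.7/21.5 = 0.87, sticklebacks = 44.3/20.5 = 2.16, bleak = 50.4/20.2 = 2.5.
Ranked: gudgeon > bleak > sticklebacks > rudd.

gudgeon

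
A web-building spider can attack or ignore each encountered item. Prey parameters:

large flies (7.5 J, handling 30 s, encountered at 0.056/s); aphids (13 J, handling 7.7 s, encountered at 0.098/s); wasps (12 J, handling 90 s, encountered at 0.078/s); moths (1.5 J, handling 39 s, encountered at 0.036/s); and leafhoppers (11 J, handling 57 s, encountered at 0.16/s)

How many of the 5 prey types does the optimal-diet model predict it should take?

1

Rank by E/h (J/s): aphids 1.69, large flies 0.25, leafhoppers 0.193, wasps 0.133, moths 0.0385. Include each in turn until the next type's E/h falls below the running intake rate.
Rate on top 1: 0.7261. large flies: 0.25 < 0.7261 → exclude; stop.
Optimal diet: aphids — 1 of 5 types.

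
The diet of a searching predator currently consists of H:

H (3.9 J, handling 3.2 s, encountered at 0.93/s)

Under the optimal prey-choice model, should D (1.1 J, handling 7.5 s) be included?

Current rate: (0.93×3.9)/(1 + 0.93×3.2) = 0.9122 J/s.
D: E/h = 1.1/7.5 = 0.1467 J/s.
0.1467 < 0.9122, so adding D would lower the average — exclude it.

No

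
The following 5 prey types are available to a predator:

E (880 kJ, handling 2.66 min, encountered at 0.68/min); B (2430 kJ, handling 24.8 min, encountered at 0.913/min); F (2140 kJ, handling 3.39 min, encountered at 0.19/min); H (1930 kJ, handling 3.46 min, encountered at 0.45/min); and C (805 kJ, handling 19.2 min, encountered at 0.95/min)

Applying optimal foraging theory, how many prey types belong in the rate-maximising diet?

Profitabilities (E/h, kJ/min): F 631, H 558, E 331, B 98, C 41.9. Add prey in this order while the next type's profitability exceeds the intake rate on those already taken.
Rate on top 1: 247.3. H: 558 > 247.3 → include.
Rate on top 2: 398.3. E: 331 < 398.3 → exclude; stop.
Optimal diet: F, H — 2 of 5 types.

2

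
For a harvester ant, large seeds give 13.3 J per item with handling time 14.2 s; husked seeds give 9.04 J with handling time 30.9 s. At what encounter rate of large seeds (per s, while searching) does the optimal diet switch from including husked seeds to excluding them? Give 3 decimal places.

Drop husked seeds once their profitability E₂/h₂ falls below the rate achievable on large seeds alone: E₂/h₂ = λE₁/(1 + λh₁).
Solve for λ: λE₁h₂ = E₂(1 + λh₁) → λ(E₁h₂ − E₂h₁) = E₂ → λ = E₂/(E₁h₂ − E₂h₁).
λ = 9.04/(13.3×30.9 − 9.04×14.2) = 9.04/282.6 = 0.03199 per s.

0.032 per s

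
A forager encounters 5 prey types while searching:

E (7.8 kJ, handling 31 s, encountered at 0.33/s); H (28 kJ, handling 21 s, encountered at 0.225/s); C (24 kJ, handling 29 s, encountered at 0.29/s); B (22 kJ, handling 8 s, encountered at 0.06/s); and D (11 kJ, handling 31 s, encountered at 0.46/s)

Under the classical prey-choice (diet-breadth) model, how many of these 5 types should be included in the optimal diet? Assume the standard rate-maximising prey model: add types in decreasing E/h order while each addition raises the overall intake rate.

2

Rank by E/h (kJ/s): B 2.75, H 1.33, C 0.828, D 0.355, E 0.252. Include each in turn until the next type's E/h falls below the running intake rate.
Rate on top 1: 0.8919. H: 1.33 > 0.8919 → include.
Rate on top 2: 1.228. C: 0.828 < 1.228 → exclude; stop.
Optimal diet: B, H — 2 of 5 types.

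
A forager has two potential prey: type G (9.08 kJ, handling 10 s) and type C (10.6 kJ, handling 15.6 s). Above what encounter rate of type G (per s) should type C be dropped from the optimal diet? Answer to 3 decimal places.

0.297 per s

At the threshold, the rate on type G alone equals the profitability of type C: λ·9.08/(1 + λ·10) = 10.6/15.6 = 0.6795.
Rearranging, λ(9.08 − 0.6795×10) = 0.6795, so λ = 0.6795/2.285 = 0.2974 per s.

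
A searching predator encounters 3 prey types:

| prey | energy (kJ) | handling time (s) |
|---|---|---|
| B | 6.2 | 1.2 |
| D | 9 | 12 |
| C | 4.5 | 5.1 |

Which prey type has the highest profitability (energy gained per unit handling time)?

B

In descending order of E/h:
B: 6.2/1.2 = 5.17 kJ/s
C: 4.5/5.1 = 0.882 kJ/s
D: 9/12 = 0.75 kJ/s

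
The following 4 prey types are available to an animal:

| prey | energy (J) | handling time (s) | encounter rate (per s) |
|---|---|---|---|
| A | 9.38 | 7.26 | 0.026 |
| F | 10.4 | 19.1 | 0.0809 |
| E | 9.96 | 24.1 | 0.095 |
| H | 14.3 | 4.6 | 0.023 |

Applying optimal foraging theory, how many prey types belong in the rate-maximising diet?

3

E/h in descending order: H 3.11, A 1.29, F 0.545, E 0.413 J/s. The optimal diet is the largest prefix of this list for which every included type satisfies E_i/h_i > R on the types above it.
Rate on top 1: 0.2974. A: 1.29 > 0.2974 → include.
Rate on top 2: 0.4425. F: 0.545 > 0.4425 → include.
Rate on top 3: 0.498. E: 0.413 < 0.498 → exclude; stop.
Optimal diet: H, A, F — 3 of 4 types.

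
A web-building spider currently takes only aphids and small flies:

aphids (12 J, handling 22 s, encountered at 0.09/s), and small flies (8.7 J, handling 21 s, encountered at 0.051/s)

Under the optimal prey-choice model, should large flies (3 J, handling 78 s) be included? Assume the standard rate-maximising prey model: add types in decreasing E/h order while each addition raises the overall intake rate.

Intake rate on the current diet: R = (0.09×12 + 0.051×8.7) / (1 + 0.09×22 + 0.051×21) = 1.524/4.051 = 0.3761 J/s.
Profitability of large flies: 3/78 = 0.03846 J/s.
Since 0.03846 < R, time spent handling large flies is better spent searching.

No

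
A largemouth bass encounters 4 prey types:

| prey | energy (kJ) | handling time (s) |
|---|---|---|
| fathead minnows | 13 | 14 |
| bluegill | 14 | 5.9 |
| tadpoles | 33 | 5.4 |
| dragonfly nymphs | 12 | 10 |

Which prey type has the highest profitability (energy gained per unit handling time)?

tadpoles

In descending order of E/h:
tadpoles: 33/5.4 = 6.11 kJ/s
bluegill: 14/5.9 = 2.37 kJ/s
dragonfly nymphs: 12/10 = 1.2 kJ/s
fathead minnows: 13/14 = 0.929 kJ/s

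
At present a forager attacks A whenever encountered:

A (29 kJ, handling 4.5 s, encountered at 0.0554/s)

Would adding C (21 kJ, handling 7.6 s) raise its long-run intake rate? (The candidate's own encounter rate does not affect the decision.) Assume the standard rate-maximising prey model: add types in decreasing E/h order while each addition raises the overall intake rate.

Current rate: (0.0554×29)/(1 + 0.0554×4.5) = 1.286 kJ/s.
C: E/h = 21/7.6 = 2.763 kJ/s.
Since 2.763 > R, including C increases the long-run rate.

Yes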